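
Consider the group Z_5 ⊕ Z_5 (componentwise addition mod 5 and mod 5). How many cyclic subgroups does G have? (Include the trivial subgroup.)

7

A cyclic subgroup of order d is generated by each of its φ(d) elements of order d, so the cyclic subgroups of order d number (#elements of order d)/φ(d).
Cyclic subgroups by order — order 1: 1; order 5: 6.
Total: 7.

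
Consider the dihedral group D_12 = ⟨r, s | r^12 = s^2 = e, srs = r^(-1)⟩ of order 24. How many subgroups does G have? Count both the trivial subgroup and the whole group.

34

|G| = 24, so by Lagrange every subgroup order divides 24. Divisors: 1, 2, 3, 4, 6, 8, 12, 24.
Subgroups by order — order 1: 1; order 2: 13; order 3: 1; order 4: 7; order 6: 5; order 8: 3; order 12: 3; order 24: 1.
Total: 1 + 13 + 1 + 7 + 5 + 3 + 3 + 1 = 34.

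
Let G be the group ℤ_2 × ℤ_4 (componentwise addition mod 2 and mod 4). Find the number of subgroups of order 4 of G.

3

|G| = 8 and 4 | 8, so subgroups of order 4 are possible by Lagrange.
The subgroups of order 4 are: {(0,0), (0,1), (0,2), (0,3)}; {(0,0), (0,2), (1,0), (1,2)}; {(0,0), (0,2), (1,1), (1,3)}.
So G has 3 subgroups of order 4.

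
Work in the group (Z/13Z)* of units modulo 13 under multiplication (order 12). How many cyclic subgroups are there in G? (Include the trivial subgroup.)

Group the elements of G by the cyclic subgroup they generate; each cyclic subgroup of order d accounts for φ(d) elements.
Cyclic subgroups by order — order 1: 1; order 2: 1; order 3: 1; order 4: 1; order 6: 1; order 12: 1.
Total: 6.

6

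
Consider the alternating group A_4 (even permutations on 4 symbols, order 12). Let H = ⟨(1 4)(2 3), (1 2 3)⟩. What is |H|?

|⟨(1 4)(2 3)⟩| = 2 and |⟨(1 2 3)⟩| = 3, so |H| is a multiple of lcm(2, 3) = 6 and divides |G| = 12.
Closing {(1 4)(2 3), (1 2 3)} under the group operation gives all of G, so |H| = 12.

12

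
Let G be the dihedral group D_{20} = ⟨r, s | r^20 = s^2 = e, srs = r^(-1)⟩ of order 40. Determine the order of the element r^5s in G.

Computing powers of r^5s: the smallest k with (r^5s)^k = e is k = 2.

2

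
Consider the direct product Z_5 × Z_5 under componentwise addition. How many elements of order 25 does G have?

0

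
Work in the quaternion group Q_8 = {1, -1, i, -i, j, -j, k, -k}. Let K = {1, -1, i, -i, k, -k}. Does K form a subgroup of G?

No

|K| = 6 does not divide |G| = 8, so by Lagrange K is not a subgroup.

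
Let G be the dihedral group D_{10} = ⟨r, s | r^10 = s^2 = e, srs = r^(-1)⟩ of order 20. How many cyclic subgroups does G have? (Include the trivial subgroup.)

14

Group the elements of G by the cyclic subgroup they generate; each cyclic subgroup of order d accounts for φ(d) elements.
Cyclic subgroups by order — order 1: 1; order 2: 11; order 5: 1; order 10: 1.
Total: 14.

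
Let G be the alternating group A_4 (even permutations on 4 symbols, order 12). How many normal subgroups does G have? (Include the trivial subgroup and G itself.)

3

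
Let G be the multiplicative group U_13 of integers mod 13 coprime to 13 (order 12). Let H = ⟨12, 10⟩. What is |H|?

|⟨12⟩| = 2 and |⟨10⟩| = 6, so |H| is a multiple of lcm(2, 6) = 6 and divides |G| = 12.
Closing under the operation: H = {1, 3, 4, 9, 10, 12}, so |H| = 6.

6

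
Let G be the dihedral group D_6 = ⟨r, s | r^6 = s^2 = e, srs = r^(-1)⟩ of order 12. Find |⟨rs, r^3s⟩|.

6

|⟨rs⟩| = 2 and |⟨r^3s⟩| = 2, so |H| is a multiple of lcm(2, 2) = 2 and divides |G| = 12.
Closing under the operation: H = {e, r^2, r^4, rs, r^3s, r^5s}, so |H| = 6.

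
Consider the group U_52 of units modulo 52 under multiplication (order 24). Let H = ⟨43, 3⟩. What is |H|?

|⟨43⟩| = 6 and |⟨3⟩| = 6, so |H| is a multiple of lcm(6, 6) = 6 and divides |G| = 24.
Closing under the operation: H = {1, 3, 9, 17, 23, 25, 27, 29, 35, 43, 49, 51}, so |H| = 12.

12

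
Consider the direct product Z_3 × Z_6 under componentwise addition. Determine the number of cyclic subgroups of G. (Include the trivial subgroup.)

Each element a generates a cyclic subgroup ⟨a⟩; distinct elements may generate the same one (a cyclic group of order d has φ(d) generators).
Cyclic subgroups by order — order 1: 1; order 2: 1; order 3: 4; order 6: 4.
Total: 10.

10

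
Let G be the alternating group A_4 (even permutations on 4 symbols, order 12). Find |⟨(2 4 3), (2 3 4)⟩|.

3

|⟨(2 4 3)⟩| = 3 and |⟨(2 3 4)⟩| = 3, so |H| is a multiple of lcm(3, 3) = 3 and divides |G| = 12.
Closing under the operation: H = {e, (2 3 4), (2 4 3)}, so |H| = 3.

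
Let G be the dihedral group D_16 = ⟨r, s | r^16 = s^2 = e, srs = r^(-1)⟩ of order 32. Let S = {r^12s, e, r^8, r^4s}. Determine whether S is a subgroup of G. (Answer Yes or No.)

Yes

|S| = 4 divides |G| = 32, consistent with Lagrange.
S contains the identity, every element's inverse is in S, and S is closed under ·: it is a subgroup.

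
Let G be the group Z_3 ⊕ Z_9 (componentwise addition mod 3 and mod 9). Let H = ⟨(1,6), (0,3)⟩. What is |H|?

|⟨(1,6)⟩| = 3 and |⟨(0,3)⟩| = 3, so |H| is a multiple of lcm(3, 3) = 3 and divides |G| = 27.
Closing under the operation: H = {(0,0), (0,3), (0,6), (1,0), (1,3), (1,6), (2,0), (2,3), (2,6)}, so |H| = 9.

9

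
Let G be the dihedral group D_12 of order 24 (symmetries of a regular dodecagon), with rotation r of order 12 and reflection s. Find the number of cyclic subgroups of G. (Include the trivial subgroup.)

18

Each element a generates a cyclic subgroup ⟨a⟩; distinct elements may generate the same one (a cyclic group of order d has φ(d) generators).
Cyclic subgroups by order — order 1: 1; order 2: 13; order 3: 1; order 4: 1; order 6: 1; order 12: 1.
Total: 18.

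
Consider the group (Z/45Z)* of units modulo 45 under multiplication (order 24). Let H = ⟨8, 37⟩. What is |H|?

8

|⟨8⟩| = 4 and |⟨37⟩| = 4, so |H| is a multiple of lcm(4, 4) = 4 and divides |G| = 24.
Closing under the operation: H = {1, 8, 17, 19, 26, 28, 37, 44}, so |H| = 8.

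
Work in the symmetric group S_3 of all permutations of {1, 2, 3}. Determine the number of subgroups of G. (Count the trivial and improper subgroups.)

6

|G| = 6, so by Lagrange every subgroup order divides 6. Divisors: 1, 2, 3, 6.
Subgroups by order — order 1: 1; order 2: 3; order 3: 1; order 6: 1.
Total: 1 + 3 + 1 + 1 = 6.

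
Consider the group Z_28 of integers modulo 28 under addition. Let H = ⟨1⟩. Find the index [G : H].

|⟨1⟩| = 28 and |G| = 28.
By Lagrange, [G : H] = |G|/|H| = 28/28 = 1.

1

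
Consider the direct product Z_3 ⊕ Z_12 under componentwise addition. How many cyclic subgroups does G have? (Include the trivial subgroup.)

A cyclic subgroup of order d is generated by each of its φ(d) elements of order d, so the cyclic subgroups of order d number (#elements of order d)/φ(d).
Cyclic subgroups by order — order 1: 1; order 2: 1; order 3: 4; order 4: 1; order 6: 4; order 12: 4.
Total: 15.

15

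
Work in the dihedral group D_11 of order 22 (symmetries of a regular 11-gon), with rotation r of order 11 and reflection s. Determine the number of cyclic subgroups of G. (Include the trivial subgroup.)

A cyclic subgroup of order d is generated by each of its φ(d) elements of order d, so the cyclic subgroups of order d number (#elements of order d)/φ(d).
Cyclic subgroups by order — order 1: 1; order 2: 11; order 11: 1.
Total: 13.

13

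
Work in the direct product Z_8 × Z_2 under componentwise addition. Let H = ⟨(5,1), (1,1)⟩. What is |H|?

8

|⟨(5,1)⟩| = 8 and |⟨(1,1)⟩| = 8, so |H| is a multiple of lcm(8, 8) = 8 and divides |G| = 16.
Closing under the operation: H = {(0,0), (1,1), (2,0), (3,1), (4,0), (5,1), (6,0), (7,1)}, so |H| = 8.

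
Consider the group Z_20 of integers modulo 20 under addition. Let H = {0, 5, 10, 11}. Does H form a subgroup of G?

No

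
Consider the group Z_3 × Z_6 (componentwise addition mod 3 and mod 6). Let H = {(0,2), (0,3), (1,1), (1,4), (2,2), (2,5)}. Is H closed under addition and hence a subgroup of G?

The identity (0,0) ∉ H, so H is not a subgroup.

No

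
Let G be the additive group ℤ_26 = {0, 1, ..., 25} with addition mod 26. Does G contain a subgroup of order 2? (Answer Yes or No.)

Yes

2 | 26. A subgroup of order 2 is {0, 13}.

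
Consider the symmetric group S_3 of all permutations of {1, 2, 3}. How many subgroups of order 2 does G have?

3

|G| = 6 and 2 | 6, so subgroups of order 2 are possible by Lagrange.
The subgroups of order 2 are: {e, (1 2)}; {e, (1 3)}; {e, (2 3)}.
So G has 3 subgroups of order 2.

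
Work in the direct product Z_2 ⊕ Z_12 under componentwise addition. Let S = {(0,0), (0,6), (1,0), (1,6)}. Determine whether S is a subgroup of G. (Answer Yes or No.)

|S| = 4 divides |G| = 24, consistent with Lagrange.
S contains the identity, every element's inverse is in S, and S is closed under +: it is a subgroup.

Yes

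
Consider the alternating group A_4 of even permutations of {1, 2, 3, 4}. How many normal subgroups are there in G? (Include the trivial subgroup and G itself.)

3

G has 10 subgroups. Checking conjugation-invariance by order — order 1: 1/1 normal; order 2: 0/3 normal; order 3: 0/4 normal; order 4: 1/1 normal; order 12: 1/1 normal.
Total normal subgroups: 3.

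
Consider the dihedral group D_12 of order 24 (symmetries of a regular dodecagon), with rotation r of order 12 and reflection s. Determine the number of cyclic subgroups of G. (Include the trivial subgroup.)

Each element a generates a cyclic subgroup ⟨a⟩; distinct elements may generate the same one (a cyclic group of order d has φ(d) generators).
Cyclic subgroups by order — order 1: 1; order 2: 13; order 3: 1; order 4: 1; order 6: 1; order 12: 1.
Total: 18.

18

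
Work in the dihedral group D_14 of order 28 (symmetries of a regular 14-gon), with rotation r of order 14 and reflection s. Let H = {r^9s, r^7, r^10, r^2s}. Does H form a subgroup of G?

No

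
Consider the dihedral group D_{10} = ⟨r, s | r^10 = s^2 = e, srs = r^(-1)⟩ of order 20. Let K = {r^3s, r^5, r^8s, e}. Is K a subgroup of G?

Yes

|K| = 4 divides |G| = 20, consistent with Lagrange.
K contains the identity, every element's inverse is in K, and K is closed under ·: it is a subgroup.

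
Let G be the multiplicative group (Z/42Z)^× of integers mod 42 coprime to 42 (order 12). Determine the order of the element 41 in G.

2

Compute successive powers of 41 mod 42: 41, 1; 41^2 ≡ 1 (mod 42).
So |⟨41⟩| = 2.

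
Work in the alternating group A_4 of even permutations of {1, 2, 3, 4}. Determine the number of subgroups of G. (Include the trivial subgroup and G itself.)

10

|G| = 12, so by Lagrange every subgroup order divides 12. Divisors: 1, 2, 3, 4, 6, 12.
Subgroups by order — order 1: 1; order 2: 3; order 3: 4; order 4: 1; order 6: 0; order 12: 1.
Total: 1 + 3 + 4 + 1 + 0 + 1 = 10.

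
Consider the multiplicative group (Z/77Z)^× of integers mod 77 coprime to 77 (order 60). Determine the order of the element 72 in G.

30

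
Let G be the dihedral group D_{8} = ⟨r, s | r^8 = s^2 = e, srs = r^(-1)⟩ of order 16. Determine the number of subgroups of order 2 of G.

9

|G| = 16 and 2 | 16, so subgroups of order 2 are possible by Lagrange.
The subgroups of order 2 are: {e, r^2s}; {e, r^3s}; {e, r^4}; {e, r^4s}; … (9 in all).
So G has 9 subgroups of order 2.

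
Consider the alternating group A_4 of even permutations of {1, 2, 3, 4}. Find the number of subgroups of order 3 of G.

4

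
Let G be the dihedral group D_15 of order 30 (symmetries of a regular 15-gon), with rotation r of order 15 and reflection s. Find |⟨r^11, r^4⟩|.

15

|⟨r^11⟩| = 15 and |⟨r^4⟩| = 15, so |H| is a multiple of lcm(15, 15) = 15 and divides |G| = 30.
Closing under the operation: H = {e, r, r^2, r^3, r^4, r^5, r^6, r^7, r^8, r^9, r^10, r^11, r^12, r^13, r^14}, so |H| = 15.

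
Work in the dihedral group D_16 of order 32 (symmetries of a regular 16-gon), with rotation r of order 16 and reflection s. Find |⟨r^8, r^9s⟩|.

4

|⟨r^8⟩| = 2 and |⟨r^9s⟩| = 2, so |H| is a multiple of lcm(2, 2) = 2 and divides |G| = 32.
Closing under the operation: H = {e, r^8, rs, r^9s}, so |H| = 4.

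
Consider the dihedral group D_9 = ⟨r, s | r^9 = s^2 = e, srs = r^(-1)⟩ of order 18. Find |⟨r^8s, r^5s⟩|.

6

|⟨r^8s⟩| = 2 and |⟨r^5s⟩| = 2, so |H| is a multiple of lcm(2, 2) = 2 and divides |G| = 18.
Closing under the operation: H = {e, r^3, r^6, r^2s, r^5s, r^8s}, so |H| = 6.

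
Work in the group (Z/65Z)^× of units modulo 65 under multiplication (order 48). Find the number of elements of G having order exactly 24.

No element of G has order 24 (even though 24 | 48).

0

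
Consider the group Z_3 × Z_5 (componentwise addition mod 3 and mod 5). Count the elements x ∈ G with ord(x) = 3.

An element (a,b) has order lcm(ord(a), ord(b)); count pairs with lcm equal to 3.
Enumerating gives 2 such elements.

2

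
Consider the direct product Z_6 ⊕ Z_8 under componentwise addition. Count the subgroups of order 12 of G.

3

|G| = 48 and 12 | 48, so subgroups of order 12 are possible by Lagrange.
The subgroups of order 12 are: {(0,0), (0,2), (0,4), (0,6), (2,0), (2,2), (2,4), (2,6), (4,0), (4,2), (4,4), (4,6)}; {(0,0), (0,4), (1,0), (1,4), (2,0), (2,4), (3,0), (3,4), (4,0), (4,4), (5,0), (5,4)}; {(0,0), (0,4), (1,2), (1,6), (2,0), (2,4), (3,2), (3,6), (4,0), (4,4), (5,2), (5,6)}.
So G has 3 subgroups of order 12.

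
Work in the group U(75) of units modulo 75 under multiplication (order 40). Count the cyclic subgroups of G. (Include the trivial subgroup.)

12

Group the elements of G by the cyclic subgroup they generate; each cyclic subgroup of order d accounts for φ(d) elements.
Cyclic subgroups by order — order 1: 1; order 2: 3; order 4: 2; order 5: 1; order 10: 3; order 20: 2.
Total: 12.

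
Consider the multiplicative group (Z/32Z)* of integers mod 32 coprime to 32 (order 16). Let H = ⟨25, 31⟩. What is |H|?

8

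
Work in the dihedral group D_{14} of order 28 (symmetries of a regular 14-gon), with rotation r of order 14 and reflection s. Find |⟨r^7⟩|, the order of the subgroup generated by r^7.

Computing powers of r^7: the smallest k with (r^7)^k = e is k = 2.

2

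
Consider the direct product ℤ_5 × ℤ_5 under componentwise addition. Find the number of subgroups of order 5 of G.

|G| = 25 and 5 | 25, so subgroups of order 5 are possible by Lagrange.
The subgroups of order 5 are: {(0,0), (0,1), (0,2), (0,3), (0,4)}; {(0,0), (1,0), (2,0), (3,0), (4,0)}; {(0,0), (1,1), (2,2), (3,3), (4,4)}; {(0,0), (1,2), (2,4), (3,1), (4,3)}; … (6 in all).
So G has 6 subgroups of order 5.

6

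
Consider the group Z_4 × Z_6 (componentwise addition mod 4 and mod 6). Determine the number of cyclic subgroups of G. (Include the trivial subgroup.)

12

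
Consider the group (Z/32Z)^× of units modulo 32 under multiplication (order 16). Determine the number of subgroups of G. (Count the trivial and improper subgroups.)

11

|G| = 16, so by Lagrange every subgroup order divides 16. Divisors: 1, 2, 4, 8, 16.
Subgroups by order — order 1: 1; order 2: 3; order 4: 3; order 8: 3; order 16: 1.
Total: 1 + 3 + 3 + 3 + 1 = 11.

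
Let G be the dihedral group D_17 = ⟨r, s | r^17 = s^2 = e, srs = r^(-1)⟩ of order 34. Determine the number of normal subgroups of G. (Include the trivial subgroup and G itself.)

3

G has 20 subgroups. Checking conjugation-invariance by order — order 1: 1/1 normal; order 2: 0/17 normal; order 17: 1/1 normal; order 34: 1/1 normal.
Total normal subgroups: 3.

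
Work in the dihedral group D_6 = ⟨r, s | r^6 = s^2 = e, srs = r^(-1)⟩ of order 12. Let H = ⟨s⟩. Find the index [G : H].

6

|⟨s⟩| = 2 and |G| = 12.
By Lagrange, [G : H] = |G|/|H| = 12/2 = 6.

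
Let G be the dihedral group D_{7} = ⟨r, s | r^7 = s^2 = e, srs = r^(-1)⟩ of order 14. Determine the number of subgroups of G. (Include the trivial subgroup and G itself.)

10

|G| = 14, so by Lagrange every subgroup order divides 14. Divisors: 1, 2, 7, 14.
Subgroups by order — order 1: 1; order 2: 7; order 7: 1; order 14: 1.
Total: 1 + 7 + 1 + 1 = 10.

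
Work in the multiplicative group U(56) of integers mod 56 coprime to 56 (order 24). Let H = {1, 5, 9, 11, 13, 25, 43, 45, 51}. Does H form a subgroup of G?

No

|H| = 9 does not divide |G| = 24, so by Lagrange H is not a subgroup.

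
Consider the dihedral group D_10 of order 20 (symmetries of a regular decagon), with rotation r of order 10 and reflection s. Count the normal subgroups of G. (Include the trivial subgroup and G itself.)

7

G has 22 subgroups. Checking conjugation-invariance by order — order 1: 1/1 normal; order 2: 1/11 normal; order 4: 0/5 normal; order 5: 1/1 normal; order 10: 3/3 normal; order 20: 1/1 normal.
Total normal subgroups: 7.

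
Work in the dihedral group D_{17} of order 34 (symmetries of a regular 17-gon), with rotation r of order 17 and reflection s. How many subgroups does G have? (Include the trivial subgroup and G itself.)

20

|G| = 34, so by Lagrange every subgroup order divides 34. Divisors: 1, 2, 17, 34.
Subgroups by order — order 1: 1; order 2: 17; order 17: 1; order 34: 1.
Total: 1 + 17 + 1 + 1 = 20.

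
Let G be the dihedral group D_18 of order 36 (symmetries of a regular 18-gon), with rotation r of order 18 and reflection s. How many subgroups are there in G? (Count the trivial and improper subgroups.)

45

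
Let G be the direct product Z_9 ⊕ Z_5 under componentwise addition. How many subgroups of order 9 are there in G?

1

|G| = 45 and 9 | 45, so subgroups of order 9 are possible by Lagrange.
The subgroups of order 9 are: {(0,0), (1,0), (2,0), (3,0), (4,0), (5,0), (6,0), (7,0), (8,0)}.
So G has 1 subgroup of order 9.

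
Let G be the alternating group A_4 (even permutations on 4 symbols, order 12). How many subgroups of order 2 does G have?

3

|G| = 12 and 2 | 12, so subgroups of order 2 are possible by Lagrange.
The subgroups of order 2 are: {e, (1 2)(3 4)}; {e, (1 3)(2 4)}; {e, (1 4)(2 3)}.
So G has 3 subgroups of order 2.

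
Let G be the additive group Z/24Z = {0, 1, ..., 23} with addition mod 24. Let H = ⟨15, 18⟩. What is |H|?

8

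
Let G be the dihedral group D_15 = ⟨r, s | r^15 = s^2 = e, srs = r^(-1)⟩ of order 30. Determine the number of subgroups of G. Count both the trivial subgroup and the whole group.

28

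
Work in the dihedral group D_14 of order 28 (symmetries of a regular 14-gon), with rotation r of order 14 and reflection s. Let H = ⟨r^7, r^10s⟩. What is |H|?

|⟨r^7⟩| = 2 and |⟨r^10s⟩| = 2, so |H| is a multiple of lcm(2, 2) = 2 and divides |G| = 28.
Closing under the operation: H = {e, r^7, r^3s, r^10s}, so |H| = 4.

4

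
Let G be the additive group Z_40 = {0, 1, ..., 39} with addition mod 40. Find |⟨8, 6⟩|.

|⟨8⟩| = 5 and |⟨6⟩| = 20, so |H| is a multiple of lcm(5, 20) = 20 and divides |G| = 40.
Closing under the operation: H = {0, 2, 4, 6, 8, 10, 12, 14, 16, 18, 20, 22, 24, 26, 28, 30, 32, 34, 36, 38}, so |H| = 20.

20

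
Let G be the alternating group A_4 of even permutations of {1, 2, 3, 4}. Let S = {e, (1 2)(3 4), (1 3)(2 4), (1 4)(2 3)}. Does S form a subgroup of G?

Yes

|S| = 4 divides |G| = 12, consistent with Lagrange.
S contains the identity, every element's inverse is in S, and S is closed under ∘: it is a subgroup.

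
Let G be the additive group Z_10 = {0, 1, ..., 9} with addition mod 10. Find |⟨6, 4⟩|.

|⟨6⟩| = 5 and |⟨4⟩| = 5, so |H| is a multiple of lcm(5, 5) = 5 and divides |G| = 10.
Closing under the operation: H = {0, 2, 4, 6, 8}, so |H| = 5.

5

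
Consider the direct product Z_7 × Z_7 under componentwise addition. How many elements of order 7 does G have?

48

An element (a,b) has order lcm(ord(a), ord(b)); count pairs with lcm equal to 7.
Enumerating gives 48 such elements.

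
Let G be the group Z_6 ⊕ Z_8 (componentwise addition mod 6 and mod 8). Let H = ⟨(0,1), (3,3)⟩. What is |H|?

|⟨(0,1)⟩| = 8 and |⟨(3,3)⟩| = 8, so |H| is a multiple of lcm(8, 8) = 8 and divides |G| = 48.
Closing under the operation: H = {(0,0), (0,1), (0,2), (0,3), (0,4), (0,5), (0,6), (0,7), (3,0), (3,1), (3,2), (3,3), (3,4), (3,5), (3,6), (3,7)}, so |H| = 16.

16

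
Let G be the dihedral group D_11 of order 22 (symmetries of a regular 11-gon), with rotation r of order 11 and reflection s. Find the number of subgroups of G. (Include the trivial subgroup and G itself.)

14

|G| = 22, so by Lagrange every subgroup order divides 22. Divisors: 1, 2, 11, 22.
Subgroups by order — order 1: 1; order 2: 11; order 11: 1; order 22: 1.
Total: 1 + 11 + 1 + 1 = 14.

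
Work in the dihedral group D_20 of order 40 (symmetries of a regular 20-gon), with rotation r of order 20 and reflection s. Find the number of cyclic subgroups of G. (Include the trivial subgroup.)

26

A cyclic subgroup of order d is generated by each of its φ(d) elements of order d, so the cyclic subgroups of order d number (#elements of order d)/φ(d).
Cyclic subgroups by order — order 1: 1; order 2: 21; order 4: 1; order 5: 1; order 10: 1; order 20: 1.
Total: 26.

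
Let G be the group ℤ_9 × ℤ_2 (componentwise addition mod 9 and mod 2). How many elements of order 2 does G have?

An element (a,b) has order lcm(ord(a), ord(b)); count pairs with lcm equal to 2.
Enumerating gives 1 such elements.

1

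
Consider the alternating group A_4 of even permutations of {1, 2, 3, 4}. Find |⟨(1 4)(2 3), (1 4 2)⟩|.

|⟨(1 4)(2 3)⟩| = 2 and |⟨(1 4 2)⟩| = 3, so |H| is a multiple of lcm(2, 3) = 6 and divides |G| = 12.
Closing {(1 4)(2 3), (1 4 2)} under the group operation gives all of G, so |H| = 12.

12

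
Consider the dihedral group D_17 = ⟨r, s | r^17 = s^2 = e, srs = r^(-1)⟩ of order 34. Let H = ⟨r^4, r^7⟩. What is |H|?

|⟨r^4⟩| = 17 and |⟨r^7⟩| = 17, so |H| is a multiple of lcm(17, 17) = 17 and divides |G| = 34.
Closing under the operation: H = {e, r, r^2, r^3, r^4, r^5, r^6, r^7, r^8, r^9, r^10, r^11, r^12, r^13, r^14, r^15, r^16}, so |H| = 17.

17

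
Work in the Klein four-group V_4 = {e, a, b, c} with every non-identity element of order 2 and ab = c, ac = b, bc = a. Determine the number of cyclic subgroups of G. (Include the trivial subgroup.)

4

Each element a generates a cyclic subgroup ⟨a⟩; distinct elements may generate the same one (a cyclic group of order d has φ(d) generators).
Cyclic subgroups by order — order 1: 1; order 2: 3.
Total: 4.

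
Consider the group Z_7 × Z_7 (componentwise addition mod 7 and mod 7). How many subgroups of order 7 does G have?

|G| = 49 and 7 | 49, so subgroups of order 7 are possible by Lagrange.
The subgroups of order 7 are: {(0,0), (0,1), (0,2), (0,3), (0,4), (0,5), (0,6)}; {(0,0), (1,0), (2,0), (3,0), (4,0), (5,0), (6,0)}; {(0,0), (1,1), (2,2), (3,3), (4,4), (5,5), (6,6)}; {(0,0), (1,2), (2,4), (3,6), (4,1), (5,3), (6,5)}; … (8 in all).
So G has 8 subgroups of order 7.

8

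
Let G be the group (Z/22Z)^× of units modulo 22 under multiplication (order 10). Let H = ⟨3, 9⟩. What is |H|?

|⟨3⟩| = 5 and |⟨9⟩| = 5, so |H| is a multiple of lcm(5, 5) = 5 and divides |G| = 10.
Closing under the operation: H = {1, 3, 5, 9, 15}, so |H| = 5.

5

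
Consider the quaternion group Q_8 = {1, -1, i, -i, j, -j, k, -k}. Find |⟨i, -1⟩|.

|⟨i⟩| = 4 and |⟨-1⟩| = 2, so |H| is a multiple of lcm(4, 2) = 4 and divides |G| = 8.
Closing under the operation: H = {1, -1, i, -i}, so |H| = 4.

4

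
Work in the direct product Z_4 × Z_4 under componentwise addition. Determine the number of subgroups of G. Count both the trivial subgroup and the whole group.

15

|G| = 16, so by Lagrange every subgroup order divides 16. Divisors: 1, 2, 4, 8, 16.
Subgroups by order — order 1: 1; order 2: 3; order 4: 7; order 8: 3; order 16: 1.
Total: 1 + 3 + 7 + 3 + 1 = 15.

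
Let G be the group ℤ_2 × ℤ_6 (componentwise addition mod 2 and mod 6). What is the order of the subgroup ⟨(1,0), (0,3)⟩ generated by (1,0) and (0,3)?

|⟨(1,0)⟩| = 2 and |⟨(0,3)⟩| = 2, so |H| is a multiple of lcm(2, 2) = 2 and divides |G| = 12.
Closing under the operation: H = {(0,0), (0,3), (1,0), (1,3)}, so |H| = 4.

4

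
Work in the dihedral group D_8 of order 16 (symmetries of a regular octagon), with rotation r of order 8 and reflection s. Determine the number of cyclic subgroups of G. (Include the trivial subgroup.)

Group the elements of G by the cyclic subgroup they generate; each cyclic subgroup of order d accounts for φ(d) elements.
Cyclic subgroups by order — order 1: 1; order 2: 9; order 4: 1; order 8: 1.
Total: 12.

12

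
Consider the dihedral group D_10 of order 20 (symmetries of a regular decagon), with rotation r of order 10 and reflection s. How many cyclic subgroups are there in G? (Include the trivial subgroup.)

A cyclic subgroup of order d is generated by each of its φ(d) elements of order d, so the cyclic subgroups of order d number (#elements of order d)/φ(d).
Cyclic subgroups by order — order 1: 1; order 2: 11; order 5: 1; order 10: 1.
Total: 14.

14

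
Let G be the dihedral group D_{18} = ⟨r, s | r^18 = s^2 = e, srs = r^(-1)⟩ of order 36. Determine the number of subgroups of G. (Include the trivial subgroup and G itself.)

|G| = 36, so by Lagrange every subgroup order divides 36. Divisors: 1, 2, 3, 4, 6, 9, 12, 18, 36.
Subgroups by order — order 1: 1; order 2: 19; order 3: 1; order 4: 9; order 6: 7; order 9: 1; order 12: 3; order 18: 3; order 36: 1.
Total: 1 + 19 + 1 + 9 + 7 + 1 + 3 + 3 + 1 = 45.

45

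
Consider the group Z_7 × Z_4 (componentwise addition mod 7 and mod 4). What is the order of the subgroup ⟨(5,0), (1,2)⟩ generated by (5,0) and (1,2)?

14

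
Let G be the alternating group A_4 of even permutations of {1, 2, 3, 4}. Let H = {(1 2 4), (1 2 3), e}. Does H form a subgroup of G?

No

(1 2 4) ∈ H but its inverse (1 4 2) ∉ H, so H is not a subgroup.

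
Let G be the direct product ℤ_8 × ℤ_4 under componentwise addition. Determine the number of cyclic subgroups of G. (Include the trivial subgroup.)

Group the elements of G by the cyclic subgroup they generate; each cyclic subgroup of order d accounts for φ(d) elements.
Cyclic subgroups by order — order 1: 1; order 2: 3; order 4: 6; order 8: 4.
Total: 14.

14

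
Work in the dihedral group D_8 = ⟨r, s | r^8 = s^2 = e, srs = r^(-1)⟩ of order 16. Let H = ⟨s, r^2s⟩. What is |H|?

8

|⟨s⟩| = 2 and |⟨r^2s⟩| = 2, so |H| is a multiple of lcm(2, 2) = 2 and divides |G| = 16.
Closing under the operation: H = {e, r^2, r^4, r^6, s, r^2s, r^4s, r^6s}, so |H| = 8.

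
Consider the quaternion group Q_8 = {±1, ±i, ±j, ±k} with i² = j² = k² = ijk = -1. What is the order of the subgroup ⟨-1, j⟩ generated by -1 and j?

4

|⟨-1⟩| = 2 and |⟨j⟩| = 4, so |H| is a multiple of lcm(2, 4) = 4 and divides |G| = 8.
Closing under the operation: H = {1, -1, j, -j}, so |H| = 4.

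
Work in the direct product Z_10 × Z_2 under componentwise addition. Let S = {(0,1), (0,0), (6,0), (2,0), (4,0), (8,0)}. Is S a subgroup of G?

No

|S| = 6 does not divide |G| = 20, so by Lagrange S is not a subgroup.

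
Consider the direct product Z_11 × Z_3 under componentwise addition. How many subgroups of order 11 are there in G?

|G| = 33 and 11 | 33, so subgroups of order 11 are possible by Lagrange.
The subgroups of order 11 are: {(0,0), (1,0), (2,0), (3,0), (4,0), (5,0), (6,0), (7,0), (8,0), (9,0), (10,0)}.
So G has 1 subgroup of order 11.

1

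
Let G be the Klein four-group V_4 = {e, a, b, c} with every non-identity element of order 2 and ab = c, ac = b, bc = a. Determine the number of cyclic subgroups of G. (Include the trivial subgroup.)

A cyclic subgroup of order d is generated by each of its φ(d) elements of order d, so the cyclic subgroups of order d number (#elements of order d)/φ(d).
Cyclic subgroups by order — order 1: 1; order 2: 3.
Total: 4.

4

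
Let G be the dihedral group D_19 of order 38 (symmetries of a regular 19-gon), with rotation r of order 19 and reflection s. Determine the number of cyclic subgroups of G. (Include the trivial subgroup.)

21

Each element a generates a cyclic subgroup ⟨a⟩; distinct elements may generate the same one (a cyclic group of order d has φ(d) generators).
Cyclic subgroups by order — order 1: 1; order 2: 19; order 19: 1.
Total: 21.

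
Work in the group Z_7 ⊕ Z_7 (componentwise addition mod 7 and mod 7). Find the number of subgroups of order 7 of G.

|G| = 49 and 7 | 49, so subgroups of order 7 are possible by Lagrange.
The subgroups of order 7 are: {(0,0), (0,1), (0,2), (0,3), (0,4), (0,5), (0,6)}; {(0,0), (1,0), (2,0), (3,0), (4,0), (5,0), (6,0)}; {(0,0), (1,1), (2,2), (3,3), (4,4), (5,5), (6,6)}; {(0,0), (1,2), (2,4), (3,6), (4,1), (5,3), (6,5)}; … (8 in all).
So G has 8 subgroups of order 7.

8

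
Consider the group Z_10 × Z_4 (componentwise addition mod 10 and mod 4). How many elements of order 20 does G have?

An element (a,b) has order lcm(ord(a), ord(b)); count pairs with lcm equal to 20.
Enumerating gives 16 such elements.

16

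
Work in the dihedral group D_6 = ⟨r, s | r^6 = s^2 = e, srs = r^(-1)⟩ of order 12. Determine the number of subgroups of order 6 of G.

3

|G| = 12 and 6 | 12, so subgroups of order 6 are possible by Lagrange.
The subgroups of order 6 are: {e, r, r^2, r^3, r^4, r^5}; {e, r^2, r^4, s, r^2s, r^4s}; {e, r^2, r^4, rs, r^3s, r^5s}.
So G has 3 subgroups of order 6.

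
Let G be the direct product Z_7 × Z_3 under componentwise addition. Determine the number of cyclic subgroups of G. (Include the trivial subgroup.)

A cyclic subgroup of order d is generated by each of its φ(d) elements of order d, so the cyclic subgroups of order d number (#elements of order d)/φ(d).
Cyclic subgroups by order — order 1: 1; order 3: 1; order 7: 1; order 21: 1.
Total: 4.

4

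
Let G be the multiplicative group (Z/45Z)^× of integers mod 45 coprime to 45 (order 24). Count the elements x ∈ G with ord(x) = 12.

The elements of order 12 are: 2, 7, 13, 22, 23, 32, 38, 43.
That's 8.

8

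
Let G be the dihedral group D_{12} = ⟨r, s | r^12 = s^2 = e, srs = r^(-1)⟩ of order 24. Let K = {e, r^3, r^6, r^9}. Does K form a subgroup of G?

Yes

|K| = 4 divides |G| = 24, consistent with Lagrange.
K contains the identity, every element's inverse is in K, and K is closed under ·: it is a subgroup.
In fact K = ⟨r^9⟩.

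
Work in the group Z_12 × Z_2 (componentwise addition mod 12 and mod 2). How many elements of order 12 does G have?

An element (a,b) has order lcm(ord(a), ord(b)); count pairs with lcm equal to 12.
Enumerating gives 8 such elements.

8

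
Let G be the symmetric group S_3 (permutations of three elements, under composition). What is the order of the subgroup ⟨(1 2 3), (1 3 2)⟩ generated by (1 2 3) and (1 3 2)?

3

|⟨(1 2 3)⟩| = 3 and |⟨(1 3 2)⟩| = 3, so |H| is a multiple of lcm(3, 3) = 3 and divides |G| = 6.
Closing under the operation: H = {e, (1 2 3), (1 3 2)}, so |H| = 3.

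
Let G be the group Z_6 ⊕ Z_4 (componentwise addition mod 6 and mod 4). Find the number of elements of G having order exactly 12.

An element (a,b) has order lcm(ord(a), ord(b)); count pairs with lcm equal to 12.
Enumerating gives 8 such elements.

8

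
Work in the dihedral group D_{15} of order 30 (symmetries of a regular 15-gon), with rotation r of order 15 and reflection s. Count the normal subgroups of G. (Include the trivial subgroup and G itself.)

5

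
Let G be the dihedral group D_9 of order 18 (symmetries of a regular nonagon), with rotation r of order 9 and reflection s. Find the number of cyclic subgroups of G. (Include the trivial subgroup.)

12

A cyclic subgroup of order d is generated by each of its φ(d) elements of order d, so the cyclic subgroups of order d number (#elements of order d)/φ(d).
Cyclic subgroups by order — order 1: 1; order 2: 9; order 3: 1; order 9: 1.
Total: 12.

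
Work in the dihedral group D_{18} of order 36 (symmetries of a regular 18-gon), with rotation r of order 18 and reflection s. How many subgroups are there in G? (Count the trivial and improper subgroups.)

45

|G| = 36, so by Lagrange every subgroup order divides 36. Divisors: 1, 2, 3, 4, 6, 9, 12, 18, 36.
Subgroups by order — order 1: 1; order 2: 19; order 3: 1; order 4: 9; order 6: 7; order 9: 1; order 12: 3; order 18: 3; order 36: 1.
Total: 1 + 19 + 1 + 9 + 7 + 1 + 3 + 3 + 1 = 45.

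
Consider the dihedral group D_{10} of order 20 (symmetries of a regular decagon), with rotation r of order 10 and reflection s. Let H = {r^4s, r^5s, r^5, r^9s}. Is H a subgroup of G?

No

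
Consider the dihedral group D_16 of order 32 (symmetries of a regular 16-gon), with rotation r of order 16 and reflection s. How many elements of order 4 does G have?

2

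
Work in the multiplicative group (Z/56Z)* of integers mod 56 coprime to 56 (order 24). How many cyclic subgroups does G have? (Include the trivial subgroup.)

16

Group the elements of G by the cyclic subgroup they generate; each cyclic subgroup of order d accounts for φ(d) elements.
Cyclic subgroups by order — order 1: 1; order 2: 7; order 3: 1; order 6: 7.
Total: 16.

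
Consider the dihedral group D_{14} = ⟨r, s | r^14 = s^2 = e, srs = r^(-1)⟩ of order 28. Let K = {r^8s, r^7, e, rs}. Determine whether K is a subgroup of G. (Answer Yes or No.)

Yes

|K| = 4 divides |G| = 28, consistent with Lagrange.
K contains the identity, every element's inverse is in K, and K is closed under ·: it is a subgroup.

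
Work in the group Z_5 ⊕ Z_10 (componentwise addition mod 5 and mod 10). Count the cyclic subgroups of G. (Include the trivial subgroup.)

14

Each element a generates a cyclic subgroup ⟨a⟩; distinct elements may generate the same one (a cyclic group of order d has φ(d) generators).
Cyclic subgroups by order — order 1: 1; order 2: 1; order 5: 6; order 10: 6.
Total: 14.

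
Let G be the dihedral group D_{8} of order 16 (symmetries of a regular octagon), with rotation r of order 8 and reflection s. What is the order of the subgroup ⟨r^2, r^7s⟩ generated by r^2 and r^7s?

|⟨r^2⟩| = 4 and |⟨r^7s⟩| = 2, so |H| is a multiple of lcm(4, 2) = 4 and divides |G| = 16.
Closing under the operation: H = {e, r^2, r^4, r^6, rs, r^3s, r^5s, r^7s}, so |H| = 8.

8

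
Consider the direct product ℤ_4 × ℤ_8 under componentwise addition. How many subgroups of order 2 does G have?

|G| = 32 and 2 | 32, so subgroups of order 2 are possible by Lagrange.
The subgroups of order 2 are: {(0,0), (0,4)}; {(0,0), (2,0)}; {(0,0), (2,4)}.
So G has 3 subgroups of order 2.

3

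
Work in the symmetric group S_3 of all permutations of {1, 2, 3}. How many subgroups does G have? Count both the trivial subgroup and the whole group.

6

|G| = 6, so by Lagrange every subgroup order divides 6. Divisors: 1, 2, 3, 6.
Subgroups by order — order 1: 1; order 2: 3; order 3: 1; order 6: 1.
Total: 1 + 3 + 1 + 1 = 6.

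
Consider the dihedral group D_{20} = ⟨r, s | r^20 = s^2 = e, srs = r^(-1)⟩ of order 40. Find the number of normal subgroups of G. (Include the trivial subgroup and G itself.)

G has 48 subgroups. Checking conjugation-invariance by order — order 1: 1/1 normal; order 2: 1/21 normal; order 4: 1/11 normal; order 5: 1/1 normal; order 8: 0/5 normal; order 10: 1/5 normal; order 20: 3/3 normal; order 40: 1/1 normal.
Total normal subgroups: 9.

9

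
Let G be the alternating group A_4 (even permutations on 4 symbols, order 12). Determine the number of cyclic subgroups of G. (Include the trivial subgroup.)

A cyclic subgroup of order d is generated by each of its φ(d) elements of order d, so the cyclic subgroups of order d number (#elements of order d)/φ(d).
Cyclic subgroups by order — order 1: 1; order 2: 3; order 3: 4.
Total: 8.

8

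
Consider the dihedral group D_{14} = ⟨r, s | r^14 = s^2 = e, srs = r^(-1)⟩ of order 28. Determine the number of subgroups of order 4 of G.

7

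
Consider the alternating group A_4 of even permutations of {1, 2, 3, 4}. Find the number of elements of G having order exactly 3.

8

The elements of order 3 are: (2 3 4), (2 4 3), (1 2 3), (1 2 4), (1 3 2), (1 3 4), (1 4 2), (1 4 3).
That's 8.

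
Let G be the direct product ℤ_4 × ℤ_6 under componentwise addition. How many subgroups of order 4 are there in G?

3

|G| = 24 and 4 | 24, so subgroups of order 4 are possible by Lagrange.
The subgroups of order 4 are: {(0,0), (0,3), (2,0), (2,3)}; {(0,0), (1,0), (2,0), (3,0)}; {(0,0), (1,3), (2,0), (3,3)}.
So G has 3 subgroups of order 4.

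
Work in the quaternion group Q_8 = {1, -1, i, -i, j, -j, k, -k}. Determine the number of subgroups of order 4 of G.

3

|G| = 8 and 4 | 8, so subgroups of order 4 are possible by Lagrange.
The subgroups of order 4 are: {1, -1, i, -i}; {1, -1, j, -j}; {1, -1, k, -k}.
So G has 3 subgroups of order 4.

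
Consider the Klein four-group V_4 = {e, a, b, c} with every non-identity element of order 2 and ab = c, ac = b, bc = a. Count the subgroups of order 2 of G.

3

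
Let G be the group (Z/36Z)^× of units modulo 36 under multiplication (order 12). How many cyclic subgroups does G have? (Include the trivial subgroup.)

8

A cyclic subgroup of order d is generated by each of its φ(d) elements of order d, so the cyclic subgroups of order d number (#elements of order d)/φ(d).
Cyclic subgroups by order — order 1: 1; order 2: 3; order 3: 1; order 6: 3.
Total: 8.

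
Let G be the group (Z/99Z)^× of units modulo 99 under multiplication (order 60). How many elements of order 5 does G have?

4

The elements of order 5 are: 37, 64, 82, 91.
That's 4.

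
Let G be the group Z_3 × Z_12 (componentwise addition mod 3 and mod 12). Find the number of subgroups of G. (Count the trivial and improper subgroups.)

18

|G| = 36, so by Lagrange every subgroup order divides 36. Divisors: 1, 2, 3, 4, 6, 9, 12, 18, 36.
Subgroups by order — order 1: 1; order 2: 1; order 3: 4; order 4: 1; order 6: 4; order 9: 1; order 12: 4; order 18: 1; order 36: 1.
Total: 1 + 1 + 4 + 1 + 4 + 1 + 4 + 1 + 1 = 18.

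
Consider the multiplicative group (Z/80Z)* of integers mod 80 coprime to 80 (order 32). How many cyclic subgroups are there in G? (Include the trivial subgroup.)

Group the elements of G by the cyclic subgroup they generate; each cyclic subgroup of order d accounts for φ(d) elements.
Cyclic subgroups by order — order 1: 1; order 2: 7; order 4: 12.
Total: 20.

20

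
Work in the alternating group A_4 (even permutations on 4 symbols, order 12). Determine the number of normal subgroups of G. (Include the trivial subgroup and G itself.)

3

G has 10 subgroups. Checking conjugation-invariance by order — order 1: 1/1 normal; order 2: 0/3 normal; order 3: 0/4 normal; order 4: 1/1 normal; order 12: 1/1 normal.
Total normal subgroups: 3.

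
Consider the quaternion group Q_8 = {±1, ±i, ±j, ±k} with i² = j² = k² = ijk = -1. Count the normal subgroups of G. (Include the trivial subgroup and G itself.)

G has 6 subgroups. Checking conjugation-invariance by order — order 1: 1/1 normal; order 2: 1/1 normal; order 4: 3/3 normal; order 8: 1/1 normal.
Total normal subgroups: 6.

6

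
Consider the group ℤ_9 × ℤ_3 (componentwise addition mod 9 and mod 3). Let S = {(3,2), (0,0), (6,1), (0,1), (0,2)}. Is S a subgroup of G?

No

|S| = 5 does not divide |G| = 27, so by Lagrange S is not a subgroup.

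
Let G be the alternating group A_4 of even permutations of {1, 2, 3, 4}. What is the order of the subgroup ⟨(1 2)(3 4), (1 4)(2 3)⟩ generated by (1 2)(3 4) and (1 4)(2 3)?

4

|⟨(1 2)(3 4)⟩| = 2 and |⟨(1 4)(2 3)⟩| = 2, so |H| is a multiple of lcm(2, 2) = 2 and divides |G| = 12.
Closing under the operation: H = {e, (1 2)(3 4), (1 3)(2 4), (1 4)(2 3)}, so |H| = 4.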